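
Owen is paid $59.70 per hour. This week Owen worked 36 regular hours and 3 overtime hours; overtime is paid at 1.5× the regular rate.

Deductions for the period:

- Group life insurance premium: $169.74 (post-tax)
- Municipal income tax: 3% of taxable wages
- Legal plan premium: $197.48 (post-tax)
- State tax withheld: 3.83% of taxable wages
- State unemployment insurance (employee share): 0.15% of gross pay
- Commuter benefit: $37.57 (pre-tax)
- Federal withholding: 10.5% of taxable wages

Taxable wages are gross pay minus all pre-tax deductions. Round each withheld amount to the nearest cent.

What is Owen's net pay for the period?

$1,596.93

Regular pay: 36 × $59.70 = $2,149.20
Overtime pay: 3 × $59.70 × 1.5 = $268.65
Gross pay = $2,149.20 + $268.65 = $2,417.85
Commuter benefit: $37.57
Taxable wages = $2,417.85 − $37.57 = $2,380.28
State tax withheld: $2,380.28 × 0.0383 = $91.16
Municipal income tax: $2,380.28 × 0.03 = $71.41
Federal withholding: $2,380.28 × 0.105 = $249.93
State unemployment insurance (employee share): $2,417.85 × 0.0015 = $3.63
Group life insurance premium: $169.74
Legal plan premium: $197.48
Total deductions = $37.57 + $91.16 + $71.41 + $249.93 + $3.63 + $169.74 + $197.48 = $820.92
Net pay = $2,417.85 − $820.92 = $1,596.93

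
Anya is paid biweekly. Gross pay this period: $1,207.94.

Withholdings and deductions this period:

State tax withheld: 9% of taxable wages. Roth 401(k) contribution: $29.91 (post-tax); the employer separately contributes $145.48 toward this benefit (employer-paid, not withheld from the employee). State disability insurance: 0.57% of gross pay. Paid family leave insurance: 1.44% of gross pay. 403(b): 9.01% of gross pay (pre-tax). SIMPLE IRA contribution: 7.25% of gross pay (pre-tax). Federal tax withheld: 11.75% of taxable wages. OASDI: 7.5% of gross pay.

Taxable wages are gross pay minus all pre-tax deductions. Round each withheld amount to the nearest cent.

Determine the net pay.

$656.84

403(b): $1,207.94 × 0.0901 = $108.84
SIMPLE IRA contribution: $1,207.94 × 0.0725 = $87.58
Pre-tax total = $108.84 + $87.58 = $196.42
Taxable wages = $1,207.94 − $196.42 = $1,011.52
Federal tax withheld: $1,011.52 × 0.1175 = $118.85
State tax withheld: $1,011.52 × 0.09 = $91.04
OASDI: $1,207.94 × 0.075 = $90.60
Paid family leave insurance: $1,207.94 × 0.0144 = $17.39
State disability insurance: $1,207.94 × 0.0057 = $6.89
Roth 401(k) contribution: $29.91
(Employer's $145.48 toward Roth 401(k) contribution is not withheld from the employee.)
Total deductions = $108.84 + $87.58 + $118.85 + $91.04 + $90.60 + $17.39 + $6.89 + $29.91 = $551.10
Net pay = $1,207.94 − $551.10 = $656.84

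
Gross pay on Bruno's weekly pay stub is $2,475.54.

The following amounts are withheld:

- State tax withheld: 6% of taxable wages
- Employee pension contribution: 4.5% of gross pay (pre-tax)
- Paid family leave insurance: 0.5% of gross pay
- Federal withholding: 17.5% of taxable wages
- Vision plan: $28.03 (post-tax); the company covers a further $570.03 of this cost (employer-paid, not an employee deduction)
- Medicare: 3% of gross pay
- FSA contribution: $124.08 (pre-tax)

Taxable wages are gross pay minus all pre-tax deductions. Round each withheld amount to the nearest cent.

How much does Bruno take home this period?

$1,598.97

FSA contribution: $124.08
Employee pension contribution: $2,475.54 × 0.045 = $111.40
Pre-tax total = $124.08 + $111.40 = $235.48
Taxable wages = $2,475.54 − $235.48 = $2,240.06
State tax withheld: $2,240.06 × 0.06 = $134.40
Federal withholding: $2,240.06 × 0.175 = $392.01
Medicare: $2,475.54 × 0.03 = $74.27
Paid family leave insurance: $2,475.54 × 0.005 = $12.38
Vision plan: $28.03
(Employer's $570.03 toward vision plan is not withheld from the employee.)
Total deductions = $124.08 + $111.40 + $134.40 + $392.01 + $74.27 + $12.38 + $28.03 = $876.57
Net pay = $2,475.54 − $876.57 = $1,598.97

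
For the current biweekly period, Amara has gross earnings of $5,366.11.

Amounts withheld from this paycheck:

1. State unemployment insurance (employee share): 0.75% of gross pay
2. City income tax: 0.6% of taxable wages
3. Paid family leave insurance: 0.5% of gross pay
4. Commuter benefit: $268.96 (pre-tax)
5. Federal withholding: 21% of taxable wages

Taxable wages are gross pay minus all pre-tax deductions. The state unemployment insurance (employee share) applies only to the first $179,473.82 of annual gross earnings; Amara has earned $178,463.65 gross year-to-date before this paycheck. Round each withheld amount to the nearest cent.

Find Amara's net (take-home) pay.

$3,961.76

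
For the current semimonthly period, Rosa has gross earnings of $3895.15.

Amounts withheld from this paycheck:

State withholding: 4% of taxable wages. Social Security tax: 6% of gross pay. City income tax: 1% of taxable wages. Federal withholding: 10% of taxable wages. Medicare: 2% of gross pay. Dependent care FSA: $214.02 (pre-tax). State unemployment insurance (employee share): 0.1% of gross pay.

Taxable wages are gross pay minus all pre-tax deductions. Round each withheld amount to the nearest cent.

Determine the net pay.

$2813.45

Dependent care FSA: $214.02
Taxable wages = $3895.15 − $214.02 = $3681.13
State withholding: $3681.13 × 0.04 = $147.25
Federal withholding: $3681.13 × 0.1 = $368.11
City income tax: $3681.13 × 0.01 = $36.81
Medicare: $3895.15 × 0.02 = $77.90
Social Security tax: $3895.15 × 0.06 = $233.71
State unemployment insurance (employee share): $3895.15 × 0.001 = $3.90
Total deductions = $214.02 + $147.25 + $368.11 + $36.81 + $77.90 + $233.71 + $3.90 = $1081.70
Net pay = $3895.15 − $1081.70 = $2813.45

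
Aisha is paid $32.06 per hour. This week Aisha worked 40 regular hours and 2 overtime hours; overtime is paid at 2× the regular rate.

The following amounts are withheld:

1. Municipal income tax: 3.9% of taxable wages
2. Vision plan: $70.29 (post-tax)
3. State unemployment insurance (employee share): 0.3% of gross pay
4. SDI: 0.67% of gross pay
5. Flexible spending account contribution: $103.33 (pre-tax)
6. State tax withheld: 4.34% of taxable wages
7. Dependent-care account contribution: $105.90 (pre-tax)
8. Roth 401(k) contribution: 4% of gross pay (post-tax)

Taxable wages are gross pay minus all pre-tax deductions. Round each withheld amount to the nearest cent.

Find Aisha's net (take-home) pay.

Regular pay: 40 × $32.06 = $1,282.40
Overtime pay: 2 × $32.06 × 2 = $128.24
Gross pay = $1,282.40 + $128.24 = $1,410.64
Dependent-care account contribution: $105.90
Flexible spending account contribution: $103.33
Pre-tax total = $105.90 + $103.33 = $209.23
Taxable wages = $1,410.64 − $209.23 = $1,201.41
State tax withheld: $1,201.41 × 0.0434 = $52.14
Municipal income tax: $1,201.41 × 0.039 = $46.85
SDI: $1,410.64 × 0.0067 = $9.45
State unemployment insurance (employee share): $1,410.64 × 0.003 = $4.23
Roth 401(k) contribution: $1,410.64 × 0.04 = $56.43
Vision plan: $70.29
Total deductions = $105.90 + $103.33 + $52.14 + $46.85 + $9.45 + $4.23 + $56.43 + $70.29 = $448.62
Net pay = $1,410.64 − $448.62 = $962.02

$962.02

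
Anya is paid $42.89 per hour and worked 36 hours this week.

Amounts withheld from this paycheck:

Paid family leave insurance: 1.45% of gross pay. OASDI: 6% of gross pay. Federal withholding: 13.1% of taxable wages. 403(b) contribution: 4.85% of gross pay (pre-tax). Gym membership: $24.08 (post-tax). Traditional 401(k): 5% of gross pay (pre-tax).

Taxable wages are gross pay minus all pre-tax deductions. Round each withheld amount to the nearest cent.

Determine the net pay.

Gross pay: 36 × $42.89 = $1,544.04
403(b) contribution: $1,544.04 × 0.0485 = $74.89
Traditional 401(k): $1,544.04 × 0.05 = $77.20
Pre-tax total = $74.89 + $77.20 = $152.09
Taxable wages = $1,544.04 − $152.09 = $1,391.95
Federal withholding: $1,391.95 × 0.131 = $182.35
Paid family leave insurance: $1,544.04 × 0.0145 = $22.39
OASDI: $1,544.04 × 0.06 = $92.64
Gym membership: $24.08
Total deductions = $74.89 + $77.20 + $182.35 + $22.39 + $92.64 + $24.08 = $473.55
Net pay = $1,544.04 − $473.55 = $1,070.49

$1,070.49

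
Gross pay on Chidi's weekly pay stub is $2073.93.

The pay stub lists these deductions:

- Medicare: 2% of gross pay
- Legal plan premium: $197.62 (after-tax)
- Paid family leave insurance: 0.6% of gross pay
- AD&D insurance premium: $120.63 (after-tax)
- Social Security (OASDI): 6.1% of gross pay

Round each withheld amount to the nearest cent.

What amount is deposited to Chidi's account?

$1575.25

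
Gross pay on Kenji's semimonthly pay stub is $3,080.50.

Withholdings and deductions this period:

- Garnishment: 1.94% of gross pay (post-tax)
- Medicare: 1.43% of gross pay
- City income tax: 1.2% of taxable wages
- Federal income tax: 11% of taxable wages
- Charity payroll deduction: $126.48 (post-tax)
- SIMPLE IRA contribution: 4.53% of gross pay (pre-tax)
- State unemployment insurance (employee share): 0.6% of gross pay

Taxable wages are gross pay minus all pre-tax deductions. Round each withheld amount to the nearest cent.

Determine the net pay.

SIMPLE IRA contribution: $3,080.50 × 0.0453 = $139.55
Taxable wages = $3,080.50 − $139.55 = $2,940.95
City income tax: $2,940.95 × 0.012 = $35.29
Federal income tax: $2,940.95 × 0.11 = $323.50
Medicare: $3,080.50 × 0.0143 = $44.05
State unemployment insurance (employee share): $3,080.50 × 0.006 = $18.48
Garnishment: $3,080.50 × 0.0194 = $59.76
Charity payroll deduction: $126.48
Total deductions = $139.55 + $35.29 + $323.50 + $44.05 + $18.48 + $59.76 + $126.48 = $747.11
Net pay = $3,080.50 − $747.11 = $2,333.39

$2,333.39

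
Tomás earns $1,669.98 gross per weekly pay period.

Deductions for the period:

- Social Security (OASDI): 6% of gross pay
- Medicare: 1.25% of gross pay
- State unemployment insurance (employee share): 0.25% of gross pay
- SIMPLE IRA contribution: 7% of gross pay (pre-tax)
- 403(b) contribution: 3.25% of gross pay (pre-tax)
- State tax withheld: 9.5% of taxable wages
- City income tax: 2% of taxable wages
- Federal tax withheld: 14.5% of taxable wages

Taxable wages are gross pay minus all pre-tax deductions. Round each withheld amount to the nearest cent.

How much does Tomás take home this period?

$983.87

SIMPLE IRA contribution: $1,669.98 × 0.07 = $116.90
403(b) contribution: $1,669.98 × 0.0325 = $54.27
Pre-tax total = $116.90 + $54.27 = $171.17
Taxable wages = $1,669.98 − $171.17 = $1,498.81
City income tax: $1,498.81 × 0.02 = $29.98
State tax withheld: $1,498.81 × 0.095 = $142.39
Federal tax withheld: $1,498.81 × 0.145 = $217.33
Medicare: $1,669.98 × 0.0125 = $20.87
State unemployment insurance (employee share): $1,669.98 × 0.0025 = $4.17
Social Security (OASDI): $1,669.98 × 0.06 = $100.20
Total deductions = $116.90 + $54.27 + $29.98 + $142.39 + $217.33 + $20.87 + $4.17 + $100.20 = $686.11
Net pay = $1,669.98 − $686.11 = $983.87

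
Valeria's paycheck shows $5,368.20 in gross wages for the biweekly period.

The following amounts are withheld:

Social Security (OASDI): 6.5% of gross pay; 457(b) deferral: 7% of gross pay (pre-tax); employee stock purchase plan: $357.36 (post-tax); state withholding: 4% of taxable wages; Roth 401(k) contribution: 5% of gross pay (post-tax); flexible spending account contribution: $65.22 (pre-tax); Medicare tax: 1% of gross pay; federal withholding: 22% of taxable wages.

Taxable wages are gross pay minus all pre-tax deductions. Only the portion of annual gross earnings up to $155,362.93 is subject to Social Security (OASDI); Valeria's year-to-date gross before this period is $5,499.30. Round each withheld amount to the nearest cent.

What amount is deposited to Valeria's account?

457(b) deferral: $5,368.20 × 0.07 = $375.77
Flexible spending account contribution: $65.22
Pre-tax total = $375.77 + $65.22 = $440.99
Taxable wages = $5,368.20 − $440.99 = $4,927.21
Federal withholding: $4,927.21 × 0.22 = $1,083.99
State withholding: $4,927.21 × 0.04 = $197.09
Social Security (OASDI): cap not yet reached, full $5,368.20 is subject → $5,368.20 × 0.065 = $348.93
Medicare tax: $5,368.20 × 0.01 = $53.68
Employee stock purchase plan: $357.36
Roth 401(k) contribution: $5,368.20 × 0.05 = $268.41
Total deductions = $375.77 + $65.22 + $1,083.99 + $197.09 + $348.93 + $53.68 + $357.36 + $268.41 = $2,750.45
Net pay = $5,368.20 − $2,750.45 = $2,617.75

$2,617.75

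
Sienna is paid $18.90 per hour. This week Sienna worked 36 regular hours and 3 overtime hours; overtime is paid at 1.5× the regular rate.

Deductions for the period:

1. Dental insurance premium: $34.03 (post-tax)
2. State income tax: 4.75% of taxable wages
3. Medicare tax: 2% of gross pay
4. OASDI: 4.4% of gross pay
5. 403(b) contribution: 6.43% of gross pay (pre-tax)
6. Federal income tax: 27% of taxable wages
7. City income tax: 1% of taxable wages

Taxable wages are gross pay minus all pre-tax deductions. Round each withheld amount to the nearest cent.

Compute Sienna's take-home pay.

Regular pay: 36 × $18.90 = $680.40
Overtime pay: 3 × $18.90 × 1.5 = $85.05
Gross pay = $680.40 + $85.05 = $765.45
403(b) contribution: $765.45 × 0.0643 = $49.22
Taxable wages = $765.45 − $49.22 = $716.23
Federal income tax: $716.23 × 0.27 = $193.38
City income tax: $716.23 × 0.01 = $7.16
State income tax: $716.23 × 0.0475 = $34.02
OASDI: $765.45 × 0.044 = $33.68
Medicare tax: $765.45 × 0.02 = $15.31
Dental insurance premium: $34.03
Total deductions = $49.22 + $193.38 + $7.16 + $34.02 + $33.68 + $15.31 + $34.03 = $366.80
Net pay = $765.45 − $366.80 = $398.65

$398.65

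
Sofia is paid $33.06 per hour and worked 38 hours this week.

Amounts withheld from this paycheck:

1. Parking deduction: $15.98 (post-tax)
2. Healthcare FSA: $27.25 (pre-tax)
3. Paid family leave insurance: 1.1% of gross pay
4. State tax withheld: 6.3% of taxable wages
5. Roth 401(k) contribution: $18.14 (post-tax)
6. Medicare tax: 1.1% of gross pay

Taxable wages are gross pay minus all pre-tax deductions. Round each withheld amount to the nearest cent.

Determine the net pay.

$1,089.84

Gross pay: 38 × $33.06 = $1,256.28
Healthcare FSA: $27.25
Taxable wages = $1,256.28 − $27.25 = $1,229.03
State tax withheld: $1,229.03 × 0.063 = $77.43
Medicare tax: $1,256.28 × 0.011 = $13.82
Paid family leave insurance: $1,256.28 × 0.011 = $13.82
Parking deduction: $15.98
Roth 401(k) contribution: $18.14
Total deductions = $27.25 + $77.43 + $13.82 + $13.82 + $15.98 + $18.14 = $166.44
Net pay = $1,256.28 − $166.44 = $1,089.84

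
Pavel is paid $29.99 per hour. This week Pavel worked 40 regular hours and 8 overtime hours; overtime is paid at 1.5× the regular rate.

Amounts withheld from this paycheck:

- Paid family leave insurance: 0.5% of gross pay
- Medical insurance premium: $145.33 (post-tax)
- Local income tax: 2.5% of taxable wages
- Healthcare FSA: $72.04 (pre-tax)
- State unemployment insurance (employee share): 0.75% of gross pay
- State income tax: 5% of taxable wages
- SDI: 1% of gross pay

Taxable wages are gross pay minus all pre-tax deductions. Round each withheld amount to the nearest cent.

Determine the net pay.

$1,195.46

Regular pay: 40 × $29.99 = $1,199.60
Overtime pay: 8 × $29.99 × 1.5 = $359.88
Gross pay = $1,199.60 + $359.88 = $1,559.48
Healthcare FSA: $72.04
Taxable wages = $1,559.48 − $72.04 = $1,487.44
State income tax: $1,487.44 × 0.05 = $74.37
Local income tax: $1,487.44 × 0.025 = $37.19
Paid family leave insurance: $1,559.48 × 0.005 = $7.80
State unemployment insurance (employee share): $1,559.48 × 0.0075 = $11.70
SDI: $1,559.48 × 0.01 = $15.59
Medical insurance premium: $145.33
Total deductions = $72.04 + $74.37 + $37.19 + $7.80 + $11.70 + $15.59 + $145.33 = $364.02
Net pay = $1,559.48 − $364.02 = $1,195.46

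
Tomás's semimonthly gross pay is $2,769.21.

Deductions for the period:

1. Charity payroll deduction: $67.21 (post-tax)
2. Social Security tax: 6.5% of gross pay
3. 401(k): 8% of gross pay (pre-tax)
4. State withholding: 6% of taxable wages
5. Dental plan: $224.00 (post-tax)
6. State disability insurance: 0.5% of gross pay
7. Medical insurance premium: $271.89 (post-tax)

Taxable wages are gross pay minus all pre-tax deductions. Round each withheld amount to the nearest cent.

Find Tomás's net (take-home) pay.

$1,637.86

401(k): $2,769.21 × 0.08 = $221.54
Taxable wages = $2,769.21 − $221.54 = $2,547.67
State withholding: $2,547.67 × 0.06 = $152.86
Social Security tax: $2,769.21 × 0.065 = $180.00
State disability insurance: $2,769.21 × 0.005 = $13.85
Medical insurance premium: $271.89
Dental plan: $224.00
Charity payroll deduction: $67.21
Total deductions = $221.54 + $152.86 + $180.00 + $13.85 + $271.89 + $224.00 + $67.21 = $1,131.35
Net pay = $2,769.21 − $1,131.35 = $1,637.86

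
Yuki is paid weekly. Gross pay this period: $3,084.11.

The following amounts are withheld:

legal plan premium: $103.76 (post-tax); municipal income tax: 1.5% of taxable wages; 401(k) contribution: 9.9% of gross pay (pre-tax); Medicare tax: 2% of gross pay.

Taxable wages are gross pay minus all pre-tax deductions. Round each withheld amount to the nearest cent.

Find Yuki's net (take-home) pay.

$2,571.66

401(k) contribution: $3,084.11 × 0.099 = $305.33
Taxable wages = $3,084.11 − $305.33 = $2,778.78
Municipal income tax: $2,778.78 × 0.015 = $41.68
Medicare tax: $3,084.11 × 0.02 = $61.68
Legal plan premium: $103.76
Total deductions = $305.33 + $41.68 + $61.68 + $103.76 = $512.45
Net pay = $3,084.11 − $512.45 = $2,571.66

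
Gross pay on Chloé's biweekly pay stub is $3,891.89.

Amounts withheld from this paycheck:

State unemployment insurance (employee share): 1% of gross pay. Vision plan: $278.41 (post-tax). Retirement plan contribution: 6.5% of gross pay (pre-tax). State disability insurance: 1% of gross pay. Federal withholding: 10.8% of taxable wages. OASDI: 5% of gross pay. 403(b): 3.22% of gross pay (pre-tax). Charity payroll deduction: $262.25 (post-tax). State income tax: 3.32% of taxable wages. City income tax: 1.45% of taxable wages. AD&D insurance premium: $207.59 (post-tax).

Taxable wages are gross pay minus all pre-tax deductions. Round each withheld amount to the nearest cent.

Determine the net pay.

$1,945.85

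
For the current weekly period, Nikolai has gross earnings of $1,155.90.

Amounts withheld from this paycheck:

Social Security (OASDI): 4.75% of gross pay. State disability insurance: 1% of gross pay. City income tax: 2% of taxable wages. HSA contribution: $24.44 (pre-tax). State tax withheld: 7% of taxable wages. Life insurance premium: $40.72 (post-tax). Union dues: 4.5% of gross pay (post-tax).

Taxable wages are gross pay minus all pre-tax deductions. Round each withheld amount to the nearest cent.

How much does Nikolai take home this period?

HSA contribution: $24.44
Taxable wages = $1,155.90 − $24.44 = $1,131.46
State tax withheld: $1,131.46 × 0.07 = $79.20
City income tax: $1,131.46 × 0.02 = $22.63
State disability insurance: $1,155.90 × 0.01 = $11.56
Social Security (OASDI): $1,155.90 × 0.0475 = $54.91
Life insurance premium: $40.72
Union dues: $1,155.90 × 0.045 = $52.02
Total deductions = $24.44 + $79.20 + $22.63 + $11.56 + $54.91 + $40.72 + $52.02 = $285.48
Net pay = $1,155.90 − $285.48 = $870.42

$870.42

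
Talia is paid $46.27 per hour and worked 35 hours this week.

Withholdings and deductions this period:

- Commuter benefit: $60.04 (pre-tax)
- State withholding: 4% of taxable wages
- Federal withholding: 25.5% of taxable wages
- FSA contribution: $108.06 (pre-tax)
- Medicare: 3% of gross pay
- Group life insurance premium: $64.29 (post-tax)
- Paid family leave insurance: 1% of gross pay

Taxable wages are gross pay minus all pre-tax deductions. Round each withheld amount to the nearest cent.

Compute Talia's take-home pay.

$894.15

Gross pay: 35 × $46.27 = $1,619.45
Commuter benefit: $60.04
FSA contribution: $108.06
Pre-tax total = $60.04 + $108.06 = $168.10
Taxable wages = $1,619.45 − $168.10 = $1,451.35
State withholding: $1,451.35 × 0.04 = $58.05
Federal withholding: $1,451.35 × 0.255 = $370.09
Paid family leave insurance: $1,619.45 × 0.01 = $16.19
Medicare: $1,619.45 × 0.03 = $48.58
Group life insurance premium: $64.29
Total deductions = $60.04 + $108.06 + $58.05 + $370.09 + $16.19 + $48.58 + $64.29 = $725.30
Net pay = $1,619.45 − $725.30 = $894.15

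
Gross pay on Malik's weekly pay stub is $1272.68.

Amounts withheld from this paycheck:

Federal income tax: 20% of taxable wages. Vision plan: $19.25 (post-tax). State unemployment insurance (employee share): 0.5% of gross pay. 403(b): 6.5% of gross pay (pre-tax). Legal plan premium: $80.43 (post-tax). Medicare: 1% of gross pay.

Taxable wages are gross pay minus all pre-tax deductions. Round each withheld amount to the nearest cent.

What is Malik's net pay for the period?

$833.20

403(b): $1272.68 × 0.065 = $82.72
Taxable wages = $1272.68 − $82.72 = $1189.96
Federal income tax: $1189.96 × 0.2 = $237.99
Medicare: $1272.68 × 0.01 = $12.73
State unemployment insurance (employee share): $1272.68 × 0.005 = $6.36
Legal plan premium: $80.43
Vision plan: $19.25
Total deductions = $82.72 + $237.99 + $12.73 + $6.36 + $80.43 + $19.25 = $439.48
Net pay = $1272.68 − $439.48 = $833.20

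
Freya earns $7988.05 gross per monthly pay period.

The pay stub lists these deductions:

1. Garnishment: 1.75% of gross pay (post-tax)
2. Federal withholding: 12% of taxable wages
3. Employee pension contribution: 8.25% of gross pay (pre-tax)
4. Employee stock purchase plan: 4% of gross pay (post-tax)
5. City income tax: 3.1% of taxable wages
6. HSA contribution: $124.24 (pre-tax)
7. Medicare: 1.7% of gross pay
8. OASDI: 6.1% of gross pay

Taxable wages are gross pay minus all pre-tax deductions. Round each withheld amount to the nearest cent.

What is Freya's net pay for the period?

$5034.49

HSA contribution: $124.24
Employee pension contribution: $7988.05 × 0.0825 = $659.01
Pre-tax total = $124.24 + $659.01 = $783.25
Taxable wages = $7988.05 − $783.25 = $7204.80
City income tax: $7204.80 × 0.031 = $223.35
Federal withholding: $7204.80 × 0.12 = $864.58
OASDI: $7988.05 × 0.061 = $487.27
Medicare: $7988.05 × 0.017 = $135.80
Garnishment: $7988.05 × 0.0175 = $139.79
Employee stock purchase plan: $7988.05 × 0.04 = $319.52
Total deductions = $124.24 + $659.01 + $223.35 + $864.58 + $487.27 + $135.80 + $139.79 + $319.52 = $2953.56
Net pay = $7988.05 − $2953.56 = $5034.49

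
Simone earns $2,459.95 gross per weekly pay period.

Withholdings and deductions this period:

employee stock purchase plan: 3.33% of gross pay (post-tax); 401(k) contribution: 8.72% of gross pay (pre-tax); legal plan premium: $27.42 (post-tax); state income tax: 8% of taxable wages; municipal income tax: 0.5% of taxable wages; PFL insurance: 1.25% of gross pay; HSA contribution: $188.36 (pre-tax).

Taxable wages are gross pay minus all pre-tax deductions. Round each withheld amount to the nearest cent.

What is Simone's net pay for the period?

$1,742.13

HSA contribution: $188.36
401(k) contribution: $2,459.95 × 0.0872 = $214.51
Pre-tax total = $188.36 + $214.51 = $402.87
Taxable wages = $2,459.95 − $402.87 = $2,057.08
State income tax: $2,057.08 × 0.08 = $164.57
Municipal income tax: $2,057.08 × 0.005 = $10.29
PFL insurance: $2,459.95 × 0.0125 = $30.75
Employee stock purchase plan: $2,459.95 × 0.0333 = $81.92
Legal plan premium: $27.42
Total deductions = $188.36 + $214.51 + $164.57 + $10.29 + $30.75 + $81.92 + $27.42 = $717.82
Net pay = $2,459.95 − $717.82 = $1,742.13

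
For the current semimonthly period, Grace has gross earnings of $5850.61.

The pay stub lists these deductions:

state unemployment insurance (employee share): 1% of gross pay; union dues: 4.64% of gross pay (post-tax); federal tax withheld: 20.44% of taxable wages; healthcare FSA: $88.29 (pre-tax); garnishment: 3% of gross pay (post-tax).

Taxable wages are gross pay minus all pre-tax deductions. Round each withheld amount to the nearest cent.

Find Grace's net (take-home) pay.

Healthcare FSA: $88.29
Taxable wages = $5850.61 − $88.29 = $5762.32
Federal tax withheld: $5762.32 × 0.2044 = $1177.82
State unemployment insurance (employee share): $5850.61 × 0.01 = $58.51
Garnishment: $5850.61 × 0.03 = $175.52
Union dues: $5850.61 × 0.0464 = $271.47
Total deductions = $88.29 + $1177.82 + $58.51 + $175.52 + $271.47 = $1771.61
Net pay = $5850.61 − $1771.61 = $4079.00

$4079.00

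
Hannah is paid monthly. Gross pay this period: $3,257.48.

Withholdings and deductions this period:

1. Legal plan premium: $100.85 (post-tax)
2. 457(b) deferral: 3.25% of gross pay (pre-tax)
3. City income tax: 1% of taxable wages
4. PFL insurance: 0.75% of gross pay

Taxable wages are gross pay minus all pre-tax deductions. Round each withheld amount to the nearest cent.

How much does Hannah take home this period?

$2,994.81

457(b) deferral: $3,257.48 × 0.0325 = $105.87
Taxable wages = $3,257.48 − $105.87 = $3,151.61
City income tax: $3,151.61 × 0.01 = $31.52
PFL insurance: $3,257.48 × 0.0075 = $24.43
Legal plan premium: $100.85
Total deductions = $105.87 + $31.52 + $24.43 + $100.85 = $262.67
Net pay = $3,257.48 − $262.67 = $2,994.81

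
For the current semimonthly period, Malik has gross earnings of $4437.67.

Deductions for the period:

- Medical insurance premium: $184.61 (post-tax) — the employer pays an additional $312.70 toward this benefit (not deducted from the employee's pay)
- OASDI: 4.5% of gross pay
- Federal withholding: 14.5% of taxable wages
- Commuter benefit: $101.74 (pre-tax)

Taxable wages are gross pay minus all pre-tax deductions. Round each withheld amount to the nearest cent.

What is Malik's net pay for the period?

Commuter benefit: $101.74
Taxable wages = $4437.67 − $101.74 = $4335.93
Federal withholding: $4335.93 × 0.145 = $628.71
OASDI: $4437.67 × 0.045 = $199.70
Medical insurance premium: $184.61
(Employer's $312.70 toward medical insurance premium is not withheld from the employee.)
Total deductions = $101.74 + $628.71 + $199.70 + $184.61 = $1114.76
Net pay = $4437.67 − $1114.76 = $3322.91

$3322.91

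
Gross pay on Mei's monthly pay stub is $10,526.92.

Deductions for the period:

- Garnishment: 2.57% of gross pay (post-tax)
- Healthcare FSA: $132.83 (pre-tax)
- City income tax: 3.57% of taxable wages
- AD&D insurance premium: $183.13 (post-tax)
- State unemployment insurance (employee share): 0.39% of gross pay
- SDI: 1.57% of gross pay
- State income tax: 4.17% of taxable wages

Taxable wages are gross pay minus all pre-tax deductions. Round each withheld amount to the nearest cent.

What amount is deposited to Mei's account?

$8,929.60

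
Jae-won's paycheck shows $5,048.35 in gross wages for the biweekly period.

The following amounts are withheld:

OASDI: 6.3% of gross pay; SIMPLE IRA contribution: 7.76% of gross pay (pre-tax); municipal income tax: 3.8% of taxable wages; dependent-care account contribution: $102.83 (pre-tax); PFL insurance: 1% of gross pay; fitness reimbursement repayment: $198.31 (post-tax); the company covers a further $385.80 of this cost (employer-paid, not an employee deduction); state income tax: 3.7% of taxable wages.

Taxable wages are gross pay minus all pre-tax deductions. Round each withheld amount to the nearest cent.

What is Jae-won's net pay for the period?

$3,645.40

Dependent-care account contribution: $102.83
SIMPLE IRA contribution: $5,048.35 × 0.0776 = $391.75
Pre-tax total = $102.83 + $391.75 = $494.58
Taxable wages = $5,048.35 − $494.58 = $4,553.77
Municipal income tax: $4,553.77 × 0.038 = $173.04
State income tax: $4,553.77 × 0.037 = $168.49
OASDI: $5,048.35 × 0.063 = $318.05
PFL insurance: $5,048.35 × 0.01 = $50.48
Fitness reimbursement repayment: $198.31
(Employer's $385.80 toward fitness reimbursement repayment is not withheld from the employee.)
Total deductions = $102.83 + $391.75 + $173.04 + $168.49 + $318.05 + $50.48 + $198.31 = $1,402.95
Net pay = $5,048.35 − $1,402.95 = $3,645.40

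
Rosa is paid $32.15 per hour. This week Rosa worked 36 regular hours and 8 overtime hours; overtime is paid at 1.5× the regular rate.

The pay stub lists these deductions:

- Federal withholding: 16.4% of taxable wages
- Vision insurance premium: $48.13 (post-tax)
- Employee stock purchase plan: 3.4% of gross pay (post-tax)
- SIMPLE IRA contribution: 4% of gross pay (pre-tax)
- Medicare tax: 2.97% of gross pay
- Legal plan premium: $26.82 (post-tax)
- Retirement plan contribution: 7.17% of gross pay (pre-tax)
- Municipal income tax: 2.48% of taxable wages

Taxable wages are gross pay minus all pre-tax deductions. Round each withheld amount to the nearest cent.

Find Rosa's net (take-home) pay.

Regular pay: 36 × $32.15 = $1,157.40
Overtime pay: 8 × $32.15 × 1.5 = $385.80
Gross pay = $1,157.40 + $385.80 = $1,543.20
Retirement plan contribution: $1,543.20 × 0.0717 = $110.65
SIMPLE IRA contribution: $1,543.20 × 0.04 = $61.73
Pre-tax total = $110.65 + $61.73 = $172.38
Taxable wages = $1,543.20 − $172.38 = $1,370.82
Municipal income tax: $1,370.82 × 0.0248 = $34.00
Federal withholding: $1,370.82 × 0.164 = $224.81
Medicare tax: $1,543.20 × 0.0297 = $45.83
Vision insurance premium: $48.13
Employee stock purchase plan: $1,543.20 × 0.034 = $52.47
Legal plan premium: $26.82
Total deductions = $110.65 + $61.73 + $34.00 + $224.81 + $45.83 + $48.13 + $52.47 + $26.82 = $604.44
Net pay = $1,543.20 − $604.44 = $938.76

$938.76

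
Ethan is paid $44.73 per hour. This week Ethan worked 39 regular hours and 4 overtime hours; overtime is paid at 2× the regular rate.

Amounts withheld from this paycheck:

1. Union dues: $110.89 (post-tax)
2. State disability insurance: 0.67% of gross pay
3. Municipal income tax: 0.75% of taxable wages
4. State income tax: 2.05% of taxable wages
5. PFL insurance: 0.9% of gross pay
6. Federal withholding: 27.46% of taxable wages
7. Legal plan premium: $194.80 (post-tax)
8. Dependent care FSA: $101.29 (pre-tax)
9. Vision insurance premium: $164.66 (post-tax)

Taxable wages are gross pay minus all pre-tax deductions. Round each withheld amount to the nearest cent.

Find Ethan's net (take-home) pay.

$892.15

Regular pay: 39 × $44.73 = $1,744.47
Overtime pay: 4 × $44.73 × 2 = $357.84
Gross pay = $1,744.47 + $357.84 = $2,102.31
Dependent care FSA: $101.29
Taxable wages = $2,102.31 − $101.29 = $2,001.02
Federal withholding: $2,001.02 × 0.2746 = $549.48
Municipal income tax: $2,001.02 × 0.0075 = $15.01
State income tax: $2,001.02 × 0.0205 = $41.02
PFL insurance: $2,102.31 × 0.009 = $18.92
State disability insurance: $2,102.31 × 0.0067 = $14.09
Union dues: $110.89
Legal plan premium: $194.80
Vision insurance premium: $164.66
Total deductions = $101.29 + $549.48 + $15.01 + $41.02 + $18.92 + $14.09 + $110.89 + $194.80 + $164.66 = $1,210.16
Net pay = $2,102.31 − $1,210.16 = $892.15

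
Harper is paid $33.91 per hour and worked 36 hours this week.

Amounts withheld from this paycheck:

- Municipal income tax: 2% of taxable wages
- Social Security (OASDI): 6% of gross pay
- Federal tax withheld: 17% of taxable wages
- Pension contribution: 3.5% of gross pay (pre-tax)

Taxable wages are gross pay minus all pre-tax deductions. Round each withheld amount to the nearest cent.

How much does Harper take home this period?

Gross pay: 36 × $33.91 = $1,220.76
Pension contribution: $1,220.76 × 0.035 = $42.73
Taxable wages = $1,220.76 − $42.73 = $1,178.03
Federal tax withheld: $1,178.03 × 0.17 = $200.27
Municipal income tax: $1,178.03 × 0.02 = $23.56
Social Security (OASDI): $1,220.76 × 0.06 = $73.25
Total deductions = $42.73 + $200.27 + $23.56 + $73.25 = $339.81
Net pay = $1,220.76 − $339.81 = $880.95

$880.95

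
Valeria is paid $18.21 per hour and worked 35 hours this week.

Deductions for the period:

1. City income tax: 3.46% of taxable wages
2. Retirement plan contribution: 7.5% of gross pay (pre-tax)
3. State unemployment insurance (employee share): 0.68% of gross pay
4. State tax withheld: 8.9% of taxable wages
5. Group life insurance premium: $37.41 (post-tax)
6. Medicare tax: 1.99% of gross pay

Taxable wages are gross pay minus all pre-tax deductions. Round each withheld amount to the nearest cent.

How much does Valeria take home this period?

Gross pay: 35 × $18.21 = $637.35
Retirement plan contribution: $637.35 × 0.075 = $47.80
Taxable wages = $637.35 − $47.80 = $589.55
State tax withheld: $589.55 × 0.089 = $52.47
City income tax: $589.55 × 0.0346 = $20.40
Medicare tax: $637.35 × 0.0199 = $12.68
State unemployment insurance (employee share): $637.35 × 0.0068 = $4.33
Group life insurance premium: $37.41
Total deductions = $47.80 + $52.47 + $20.40 + $12.68 + $4.33 + $37.41 = $175.09
Net pay = $637.35 − $175.09 = $462.26

$462.26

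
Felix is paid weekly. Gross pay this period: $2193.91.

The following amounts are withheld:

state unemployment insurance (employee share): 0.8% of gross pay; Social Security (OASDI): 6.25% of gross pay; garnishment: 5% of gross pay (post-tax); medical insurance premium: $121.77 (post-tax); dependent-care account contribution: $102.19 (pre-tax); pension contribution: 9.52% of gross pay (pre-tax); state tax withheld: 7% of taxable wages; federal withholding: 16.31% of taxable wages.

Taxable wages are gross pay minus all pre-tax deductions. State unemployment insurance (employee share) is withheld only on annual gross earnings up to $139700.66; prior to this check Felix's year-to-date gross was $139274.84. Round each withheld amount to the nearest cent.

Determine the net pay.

$1071.97

Dependent-care account contribution: $102.19
Pension contribution: $2193.91 × 0.0952 = $208.86
Pre-tax total = $102.19 + $208.86 = $311.05
Taxable wages = $2193.91 − $311.05 = $1882.86
State tax withheld: $1882.86 × 0.07 = $131.80
Federal withholding: $1882.86 × 0.1631 = $307.09
Social Security (OASDI): $2193.91 × 0.0625 = $137.12
State unemployment insurance (employee share): only $139700.66 − $139274.84 = $425.82 of this check is subject → $425.82 × 0.008 = $3.41
Medical insurance premium: $121.77
Garnishment: $2193.91 × 0.05 = $109.70
Total deductions = $102.19 + $208.86 + $131.80 + $307.09 + $137.12 + $3.41 + $121.77 + $109.70 = $1121.94
Net pay = $2193.91 − $1121.94 = $1071.97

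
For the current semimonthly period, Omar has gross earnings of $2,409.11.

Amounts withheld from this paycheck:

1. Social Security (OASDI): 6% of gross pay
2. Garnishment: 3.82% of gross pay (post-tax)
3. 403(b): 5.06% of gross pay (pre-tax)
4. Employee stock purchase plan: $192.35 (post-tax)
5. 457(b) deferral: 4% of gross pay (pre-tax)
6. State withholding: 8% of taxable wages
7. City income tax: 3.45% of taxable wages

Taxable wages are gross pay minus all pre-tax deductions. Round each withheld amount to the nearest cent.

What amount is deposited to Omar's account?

$1,511.07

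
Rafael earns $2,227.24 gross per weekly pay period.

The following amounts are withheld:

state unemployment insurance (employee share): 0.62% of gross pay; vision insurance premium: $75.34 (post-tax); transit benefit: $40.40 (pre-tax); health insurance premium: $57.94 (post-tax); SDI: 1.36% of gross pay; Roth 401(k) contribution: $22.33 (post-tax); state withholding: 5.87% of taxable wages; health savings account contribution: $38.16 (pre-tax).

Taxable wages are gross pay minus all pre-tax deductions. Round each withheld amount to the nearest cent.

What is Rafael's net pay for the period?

Transit benefit: $40.40
Health savings account contribution: $38.16
Pre-tax total = $40.40 + $38.16 = $78.56
Taxable wages = $2,227.24 − $78.56 = $2,148.68
State withholding: $2,148.68 × 0.0587 = $126.13
State unemployment insurance (employee share): $2,227.24 × 0.0062 = $13.81
SDI: $2,227.24 × 0.0136 = $30.29
Health insurance premium: $57.94
Vision insurance premium: $75.34
Roth 401(k) contribution: $22.33
Total deductions = $40.40 + $38.16 + $126.13 + $13.81 + $30.29 + $57.94 + $75.34 + $22.33 = $404.40
Net pay = $2,227.24 − $404.40 = $1,822.84

$1,822.84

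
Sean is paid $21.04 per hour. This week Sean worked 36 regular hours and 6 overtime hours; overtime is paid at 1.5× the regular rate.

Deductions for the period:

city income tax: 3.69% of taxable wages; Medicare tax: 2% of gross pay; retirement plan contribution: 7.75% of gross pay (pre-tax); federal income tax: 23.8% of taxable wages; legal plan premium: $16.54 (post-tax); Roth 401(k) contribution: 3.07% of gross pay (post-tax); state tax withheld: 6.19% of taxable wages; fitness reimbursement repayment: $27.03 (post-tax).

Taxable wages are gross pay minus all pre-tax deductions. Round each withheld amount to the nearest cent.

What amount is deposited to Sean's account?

$487.68

Regular pay: 36 × $21.04 = $757.44
Overtime pay: 6 × $21.04 × 1.5 = $189.36
Gross pay = $757.44 + $189.36 = $946.80
Retirement plan contribution: $946.80 × 0.0775 = $73.38
Taxable wages = $946.80 − $73.38 = $873.42
City income tax: $873.42 × 0.0369 = $32.23
State tax withheld: $873.42 × 0.0619 = $54.06
Federal income tax: $873.42 × 0.238 = $207.87
Medicare tax: $946.80 × 0.02 = $18.94
Legal plan premium: $16.54
Roth 401(k) contribution: $946.80 × 0.0307 = $29.07
Fitness reimbursement repayment: $27.03
Total deductions = $73.38 + $32.23 + $54.06 + $207.87 + $18.94 + $16.54 + $29.07 + $27.03 = $459.12
Net pay = $946.80 − $459.12 = $487.68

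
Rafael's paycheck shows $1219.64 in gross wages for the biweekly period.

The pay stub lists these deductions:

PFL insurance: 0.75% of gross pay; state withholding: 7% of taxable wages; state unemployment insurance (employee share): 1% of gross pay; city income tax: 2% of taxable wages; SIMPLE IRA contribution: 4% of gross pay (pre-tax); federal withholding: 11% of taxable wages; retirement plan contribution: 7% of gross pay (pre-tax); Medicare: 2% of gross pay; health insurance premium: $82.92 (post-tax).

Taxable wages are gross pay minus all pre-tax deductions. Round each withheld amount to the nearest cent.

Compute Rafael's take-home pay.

SIMPLE IRA contribution: $1219.64 × 0.04 = $48.79
Retirement plan contribution: $1219.64 × 0.07 = $85.37
Pre-tax total = $48.79 + $85.37 = $134.16
Taxable wages = $1219.64 − $134.16 = $1085.48
State withholding: $1085.48 × 0.07 = $75.98
City income tax: $1085.48 × 0.02 = $21.71
Federal withholding: $1085.48 × 0.11 = $119.40
Medicare: $1219.64 × 0.02 = $24.39
PFL insurance: $1219.64 × 0.0075 = $9.15
State unemployment insurance (employee share): $1219.64 × 0.01 = $12.20
Health insurance premium: $82.92
Total deductions = $48.79 + $85.37 + $75.98 + $21.71 + $119.40 + $24.39 + $9.15 + $12.20 + $82.92 = $479.91
Net pay = $1219.64 − $479.91 = $739.73

$739.73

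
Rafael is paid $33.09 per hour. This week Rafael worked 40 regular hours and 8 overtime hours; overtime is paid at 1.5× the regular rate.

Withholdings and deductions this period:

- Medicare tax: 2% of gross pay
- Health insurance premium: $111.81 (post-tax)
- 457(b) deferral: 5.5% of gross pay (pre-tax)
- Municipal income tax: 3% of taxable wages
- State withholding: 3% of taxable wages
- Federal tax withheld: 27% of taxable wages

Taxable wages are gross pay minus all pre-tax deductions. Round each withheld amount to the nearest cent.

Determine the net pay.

Regular pay: 40 × $33.09 = $1,323.60
Overtime pay: 8 × $33.09 × 1.5 = $397.08
Gross pay = $1,323.60 + $397.08 = $1,720.68
457(b) deferral: $1,720.68 × 0.055 = $94.64
Taxable wages = $1,720.68 − $94.64 = $1,626.04
Federal tax withheld: $1,626.04 × 0.27 = $439.03
State withholding: $1,626.04 × 0.03 = $48.78
Municipal income tax: $1,626.04 × 0.03 = $48.78
Medicare tax: $1,720.68 × 0.02 = $34.41
Health insurance premium: $111.81
Total deductions = $94.64 + $439.03 + $48.78 + $48.78 + $34.41 + $111.81 = $777.45
Net pay = $1,720.68 − $777.45 = $943.23

$943.23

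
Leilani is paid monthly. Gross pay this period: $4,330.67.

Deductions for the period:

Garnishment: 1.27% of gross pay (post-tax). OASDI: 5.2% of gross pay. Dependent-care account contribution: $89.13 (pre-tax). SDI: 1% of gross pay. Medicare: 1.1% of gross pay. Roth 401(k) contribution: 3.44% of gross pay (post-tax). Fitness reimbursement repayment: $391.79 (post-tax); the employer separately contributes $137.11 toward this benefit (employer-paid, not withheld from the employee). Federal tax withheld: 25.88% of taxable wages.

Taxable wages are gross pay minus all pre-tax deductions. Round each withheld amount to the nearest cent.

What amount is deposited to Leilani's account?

$2,231.92

Dependent-care account contribution: $89.13
Taxable wages = $4,330.67 − $89.13 = $4,241.54
Federal tax withheld: $4,241.54 × 0.2588 = $1,097.71
SDI: $4,330.67 × 0.01 = $43.31
Medicare: $4,330.67 × 0.011 = $47.64
OASDI: $4,330.67 × 0.052 = $225.19
Roth 401(k) contribution: $4,330.67 × 0.0344 = $148.98
Garnishment: $4,330.67 × 0.0127 = $55.00
Fitness reimbursement repayment: $391.79
(Employer's $137.11 toward fitness reimbursement repayment is not withheld from the employee.)
Total deductions = $89.13 + $1,097.71 + $43.31 + $47.64 + $225.19 + $148.98 + $55.00 + $391.79 = $2,098.75
Net pay = $4,330.67 − $2,098.75 = $2,231.92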